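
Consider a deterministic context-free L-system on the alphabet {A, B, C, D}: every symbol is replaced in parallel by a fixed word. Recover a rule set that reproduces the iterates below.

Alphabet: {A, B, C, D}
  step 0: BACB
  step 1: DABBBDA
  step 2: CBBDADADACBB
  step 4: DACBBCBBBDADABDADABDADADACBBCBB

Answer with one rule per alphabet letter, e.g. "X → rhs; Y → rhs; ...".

A->BB, B->DA, C->B, D->C

  step 1 ⇒ step 2: DABBBDA ⇒ C·BB·DA·DA·DA·C·BB
    A ↦ BB
    B ↦ DA
    D ↦ C
  step 0 ⇒ step 1: BACB ⇒ DA·BB·B·DA
    C ↦ B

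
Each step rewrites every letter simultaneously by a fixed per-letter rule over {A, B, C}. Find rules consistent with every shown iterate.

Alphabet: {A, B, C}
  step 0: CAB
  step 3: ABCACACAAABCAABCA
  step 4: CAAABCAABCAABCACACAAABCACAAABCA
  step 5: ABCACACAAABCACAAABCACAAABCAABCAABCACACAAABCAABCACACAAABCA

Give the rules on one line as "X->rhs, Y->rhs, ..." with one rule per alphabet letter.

  step 4 ⇒ step 5: CAAABCAABCAABCACACAAABCACAAABCA ⇒ AB·CA·CA·CA·A·AB·CA·CA·A·AB·CA·CA·A·AB·CA·AB·CA·AB·CA·CA·CA·A·AB·CA·AB·CA·CA·CA·A·AB·CA
    A ↦ CA
    B ↦ A
    C ↦ AB

A->CA, B->A, C->AB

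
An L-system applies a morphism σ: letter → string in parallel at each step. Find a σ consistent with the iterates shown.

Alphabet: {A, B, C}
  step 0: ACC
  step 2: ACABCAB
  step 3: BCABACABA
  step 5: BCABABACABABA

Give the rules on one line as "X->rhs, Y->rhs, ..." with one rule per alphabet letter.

  step 2 ⇒ step 3: ACABCAB ⇒ B·CA·B·A·CA·B·A
    A ↦ B
    B ↦ A
    C ↦ CA

A->B, B->A, C->CA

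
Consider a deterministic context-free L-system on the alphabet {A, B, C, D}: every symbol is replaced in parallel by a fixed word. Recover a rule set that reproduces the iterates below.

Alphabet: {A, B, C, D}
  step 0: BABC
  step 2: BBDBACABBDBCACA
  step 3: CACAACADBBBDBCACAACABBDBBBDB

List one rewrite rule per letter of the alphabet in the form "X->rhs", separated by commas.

A->DB, B->CA, C->BB, D->A

  step 2 ⇒ step 3: BBDBACABBDBCACA ⇒ CA·CA·A·CA·DB·BB·DB·CA·CA·A·CA·BB·DB·BB·DB
    A ↦ DB
    B ↦ CA
    C ↦ BB
    D ↦ A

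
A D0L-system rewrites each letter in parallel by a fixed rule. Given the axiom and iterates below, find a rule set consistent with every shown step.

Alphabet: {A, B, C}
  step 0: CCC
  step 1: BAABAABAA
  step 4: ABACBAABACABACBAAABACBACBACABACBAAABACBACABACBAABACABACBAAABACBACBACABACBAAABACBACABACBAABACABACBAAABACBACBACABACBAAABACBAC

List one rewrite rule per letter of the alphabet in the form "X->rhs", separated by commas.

A->BAC, B->A, C->BAA

  step 0 ⇒ step 1: CCC ⇒ BAA·BAA·BAA
    C ↦ BAA
    A ↦ BAC  (constrained at step 1)
    B ↦ A  (constrained at step 1)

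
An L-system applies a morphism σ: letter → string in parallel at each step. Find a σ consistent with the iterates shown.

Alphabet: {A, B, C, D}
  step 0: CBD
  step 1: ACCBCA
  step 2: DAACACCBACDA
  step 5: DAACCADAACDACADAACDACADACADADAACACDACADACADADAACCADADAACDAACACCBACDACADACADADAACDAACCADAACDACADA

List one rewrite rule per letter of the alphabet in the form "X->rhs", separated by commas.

A->DA, B->CB, C->AC, D->CA

  step 1 ⇒ step 2: ACCBCA ⇒ DA·AC·AC·CB·AC·DA
    A ↦ DA
    B ↦ CB
    C ↦ AC
  step 0 ⇒ step 1: CBD ⇒ AC·CB·CA
    D ↦ CA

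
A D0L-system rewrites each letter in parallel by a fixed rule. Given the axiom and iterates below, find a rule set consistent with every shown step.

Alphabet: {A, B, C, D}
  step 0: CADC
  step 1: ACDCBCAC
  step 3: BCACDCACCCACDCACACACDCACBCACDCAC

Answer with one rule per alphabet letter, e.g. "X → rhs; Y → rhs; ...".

A->DC, B->CC, C->AC, D->BC

  step 0 ⇒ step 1: CADC ⇒ AC·DC·BC·AC
    A ↦ DC
    C ↦ AC
    D ↦ BC
    B ↦ CC  (constrained at step 1)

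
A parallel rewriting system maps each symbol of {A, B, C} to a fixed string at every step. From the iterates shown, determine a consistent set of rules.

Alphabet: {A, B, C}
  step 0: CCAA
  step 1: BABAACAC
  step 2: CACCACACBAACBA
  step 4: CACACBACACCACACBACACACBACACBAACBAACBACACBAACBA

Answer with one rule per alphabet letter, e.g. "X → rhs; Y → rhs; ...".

A->AC, B->C, C->BA

  step 1 ⇒ step 2: BABAACAC ⇒ C·AC·C·AC·AC·BA·AC·BA
    A ↦ AC
    B ↦ C
    C ↦ BA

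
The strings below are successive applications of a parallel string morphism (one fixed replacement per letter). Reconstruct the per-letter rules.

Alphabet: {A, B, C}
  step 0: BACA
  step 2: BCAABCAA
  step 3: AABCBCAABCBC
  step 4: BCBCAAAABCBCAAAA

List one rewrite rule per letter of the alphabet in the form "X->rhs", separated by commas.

A->BC, B->A, C->A

  step 3 ⇒ step 4: AABCBCAABCBC ⇒ BC·BC·A·A·A·A·BC·BC·A·A·A·A
    A ↦ BC
    B ↦ A
    C ↦ A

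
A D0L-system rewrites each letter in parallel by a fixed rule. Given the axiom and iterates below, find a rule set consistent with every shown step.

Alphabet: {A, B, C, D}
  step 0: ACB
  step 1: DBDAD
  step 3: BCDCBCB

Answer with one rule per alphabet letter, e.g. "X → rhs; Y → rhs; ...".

  step 0 ⇒ step 1: ACB ⇒ D·B·DAD
    A ↦ D
    B ↦ DAD
    C ↦ B
    D ↦ C  (constrained at step 1)

A->D, B->DAD, C->B, D->C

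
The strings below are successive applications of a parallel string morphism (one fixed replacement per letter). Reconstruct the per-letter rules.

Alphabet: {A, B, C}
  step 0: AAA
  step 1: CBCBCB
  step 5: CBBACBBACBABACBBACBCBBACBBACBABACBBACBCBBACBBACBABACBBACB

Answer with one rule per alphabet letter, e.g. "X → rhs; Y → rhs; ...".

A->CB, B->BA, C->A

  step 0 ⇒ step 1: AAA ⇒ CB·CB·CB
    A ↦ CB
    B ↦ BA  (constrained at step 1)
    C ↦ A  (constrained at step 1)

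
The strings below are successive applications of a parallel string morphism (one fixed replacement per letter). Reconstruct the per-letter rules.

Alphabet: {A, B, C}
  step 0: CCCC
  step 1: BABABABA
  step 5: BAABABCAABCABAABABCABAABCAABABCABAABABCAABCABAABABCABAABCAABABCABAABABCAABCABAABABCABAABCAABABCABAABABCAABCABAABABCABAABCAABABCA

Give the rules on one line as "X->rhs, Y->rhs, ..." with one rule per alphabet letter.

A->AB, B->CA, C->BA

  step 0 ⇒ step 1: CCCC ⇒ BA·BA·BA·BA
    C ↦ BA
    A ↦ AB  (constrained at step 1)
    B ↦ CA  (constrained at step 1)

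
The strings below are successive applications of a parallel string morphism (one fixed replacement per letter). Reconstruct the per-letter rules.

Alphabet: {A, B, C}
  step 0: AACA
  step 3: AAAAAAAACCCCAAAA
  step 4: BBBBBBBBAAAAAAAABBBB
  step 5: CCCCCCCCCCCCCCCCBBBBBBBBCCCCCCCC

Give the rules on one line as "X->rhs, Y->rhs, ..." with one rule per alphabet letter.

A->B, B->CC, C->AA

  step 4 ⇒ step 5: BBBBBBBBAAAAAAAABBBB ⇒ CC·CC·CC·CC·CC·CC·CC·CC·B·B·B·B·B·B·B·B·CC·CC·CC·CC
    A ↦ B
    B ↦ CC
  step 3 ⇒ step 4: AAAAAAAACCCCAAAA ⇒ B·B·B·B·B·B·B·B·AA·AA·AA·AA·B·B·B·B
    C ↦ AA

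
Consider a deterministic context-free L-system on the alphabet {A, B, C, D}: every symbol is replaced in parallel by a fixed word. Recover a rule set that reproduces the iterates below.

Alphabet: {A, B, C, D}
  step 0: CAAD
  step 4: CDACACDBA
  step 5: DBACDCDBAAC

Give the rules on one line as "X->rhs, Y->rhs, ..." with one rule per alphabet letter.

  step 4 ⇒ step 5: CDACACDBA ⇒ D·BA·C·D·C·D·BA·A·C
    A ↦ C
    B ↦ A
    C ↦ D
    D ↦ BA

A->C, B->A, C->D, D->BA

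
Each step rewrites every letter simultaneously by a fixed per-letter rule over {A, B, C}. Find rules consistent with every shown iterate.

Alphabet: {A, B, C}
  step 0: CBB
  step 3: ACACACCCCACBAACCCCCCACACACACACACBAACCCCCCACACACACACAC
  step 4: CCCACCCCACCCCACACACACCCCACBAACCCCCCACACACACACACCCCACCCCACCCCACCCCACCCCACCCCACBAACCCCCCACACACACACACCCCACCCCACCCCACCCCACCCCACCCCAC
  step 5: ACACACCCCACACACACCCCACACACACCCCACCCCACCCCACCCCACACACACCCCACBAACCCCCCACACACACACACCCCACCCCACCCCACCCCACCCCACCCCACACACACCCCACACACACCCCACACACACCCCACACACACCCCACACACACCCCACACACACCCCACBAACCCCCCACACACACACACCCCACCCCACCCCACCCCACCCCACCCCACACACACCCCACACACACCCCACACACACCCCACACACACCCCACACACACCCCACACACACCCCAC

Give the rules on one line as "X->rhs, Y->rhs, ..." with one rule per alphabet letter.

A->CCC, B->BAA, C->AC

  step 4 ⇒ step 5: CCCACCCCACCCCACACACACCCCACBAACCCCCCACACACACACACCCCACCCCACCCCACCCCACCCCACCCCACBAACCCCCCACACACACACACCCCACCCCACCCCACCCCACCCCACCCCAC ⇒ AC·AC·AC·CCC·AC·AC·AC·AC·CCC·AC·AC·AC·AC·CCC·AC·CCC·AC·CCC·AC·CCC·AC·AC·AC·AC·CCC·AC·BAA·CCC·CCC·AC·AC·AC·AC·AC·AC·CCC·AC·CCC·AC·CCC·AC·CCC·AC·CCC·AC·CCC·AC·AC·AC·AC·CCC·AC·AC·AC·AC·CCC·AC·AC·AC·AC·CCC·AC·AC·AC·AC·CCC·AC·AC·AC·AC·CCC·AC·AC·AC·AC·CCC·AC·BAA·CCC·CCC·AC·AC·AC·AC·AC·AC·CCC·AC·CCC·AC·CCC·AC·CCC·AC·CCC·AC·CCC·AC·AC·AC·AC·CCC·AC·AC·AC·AC·CCC·AC·AC·AC·AC·CCC·AC·AC·AC·AC·CCC·AC·AC·AC·AC·CCC·AC·AC·AC·AC·CCC·AC
    A ↦ CCC
    B ↦ BAA
    C ↦ AC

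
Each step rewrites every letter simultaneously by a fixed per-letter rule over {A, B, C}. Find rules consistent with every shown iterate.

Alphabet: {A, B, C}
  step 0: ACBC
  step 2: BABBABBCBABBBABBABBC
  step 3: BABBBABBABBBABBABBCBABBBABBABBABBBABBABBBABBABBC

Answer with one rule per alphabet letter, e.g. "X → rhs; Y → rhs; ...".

A->B, B->BAB, C->BC

  step 2 ⇒ step 3: BABBABBCBABBBABBABBC ⇒ BAB·B·BAB·BAB·B·BAB·BAB·BC·BAB·B·BAB·BAB·BAB·B·BAB·BAB·B·BAB·BAB·BC
    A ↦ B
    B ↦ BAB
    C ↦ BC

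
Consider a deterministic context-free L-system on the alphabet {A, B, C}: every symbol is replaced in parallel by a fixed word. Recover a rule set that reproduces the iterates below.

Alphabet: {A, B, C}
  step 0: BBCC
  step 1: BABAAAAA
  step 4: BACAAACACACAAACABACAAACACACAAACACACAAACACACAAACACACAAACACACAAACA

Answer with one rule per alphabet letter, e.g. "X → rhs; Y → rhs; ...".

A->CA, B->BA, C->AA

  step 0 ⇒ step 1: BBCC ⇒ BA·BA·AA·AA
    B ↦ BA
    C ↦ AA
    A ↦ CA  (constrained at step 1)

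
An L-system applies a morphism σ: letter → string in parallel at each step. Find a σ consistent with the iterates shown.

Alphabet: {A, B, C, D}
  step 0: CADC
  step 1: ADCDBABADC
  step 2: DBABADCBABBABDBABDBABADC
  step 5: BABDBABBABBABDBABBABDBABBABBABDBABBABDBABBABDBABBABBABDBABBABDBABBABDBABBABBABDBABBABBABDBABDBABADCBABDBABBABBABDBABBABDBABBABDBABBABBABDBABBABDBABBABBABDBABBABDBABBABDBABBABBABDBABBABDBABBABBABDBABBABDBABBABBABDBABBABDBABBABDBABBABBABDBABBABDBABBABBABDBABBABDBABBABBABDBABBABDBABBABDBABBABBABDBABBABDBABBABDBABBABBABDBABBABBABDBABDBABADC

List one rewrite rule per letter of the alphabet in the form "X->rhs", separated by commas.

  step 1 ⇒ step 2: ADCDBABADC ⇒ D·BAB·ADC·BAB·BAB·D·BAB·D·BAB·ADC
    A ↦ D
    B ↦ BAB
    C ↦ ADC
    D ↦ BAB

A->D, B->BAB, C->ADC, D->BAB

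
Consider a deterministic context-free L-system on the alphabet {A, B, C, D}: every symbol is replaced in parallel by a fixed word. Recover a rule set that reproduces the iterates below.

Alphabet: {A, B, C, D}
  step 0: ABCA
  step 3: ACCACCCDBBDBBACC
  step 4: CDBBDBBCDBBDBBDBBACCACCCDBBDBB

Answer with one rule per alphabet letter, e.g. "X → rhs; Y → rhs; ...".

  step 3 ⇒ step 4: ACCACCCDBBDBBACC ⇒ C·DBB·DBB·C·DBB·DBB·DBB·A·C·C·A·C·C·C·DBB·DBB
    A ↦ C
    B ↦ C
    C ↦ DBB
    D ↦ A

A->C, B->C, C->DBB, D->A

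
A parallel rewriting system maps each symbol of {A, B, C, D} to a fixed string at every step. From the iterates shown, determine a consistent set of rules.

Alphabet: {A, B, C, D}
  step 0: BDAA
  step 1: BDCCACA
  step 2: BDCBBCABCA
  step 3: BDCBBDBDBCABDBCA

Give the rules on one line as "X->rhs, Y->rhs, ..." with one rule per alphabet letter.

  step 2 ⇒ step 3: BDCBBCABCA ⇒ BD·C·B·BD·BD·B·CA·BD·B·CA
    A ↦ CA
    B ↦ BD
    C ↦ B
    D ↦ C

A->CA, B->BD, C->B, D->C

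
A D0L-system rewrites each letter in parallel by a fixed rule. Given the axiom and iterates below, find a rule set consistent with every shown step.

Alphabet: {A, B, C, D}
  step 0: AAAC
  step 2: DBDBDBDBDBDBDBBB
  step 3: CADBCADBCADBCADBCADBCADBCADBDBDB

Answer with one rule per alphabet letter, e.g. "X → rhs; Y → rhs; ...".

  step 2 ⇒ step 3: DBDBDBDBDBDBDBBB ⇒ CA·DB·CA·DB·CA·DB·CA·DB·CA·DB·CA·DB·CA·DB·DB·DB
    B ↦ DB
    D ↦ CA
    A ↦ BB  (constrained at step 0)
    C ↦ BA  (constrained at step 0)

A->BB, B->DB, C->BA, D->CA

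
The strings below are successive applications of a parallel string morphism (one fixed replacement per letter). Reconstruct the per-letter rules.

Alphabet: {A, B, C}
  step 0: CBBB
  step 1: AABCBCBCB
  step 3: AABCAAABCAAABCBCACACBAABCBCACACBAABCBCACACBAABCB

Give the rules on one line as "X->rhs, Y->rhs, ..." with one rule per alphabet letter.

A->CA, B->CB, C->AAB

  step 0 ⇒ step 1: CBBB ⇒ AAB·CB·CB·CB
    B ↦ CB
    C ↦ AAB
    A ↦ CA  (constrained at step 1)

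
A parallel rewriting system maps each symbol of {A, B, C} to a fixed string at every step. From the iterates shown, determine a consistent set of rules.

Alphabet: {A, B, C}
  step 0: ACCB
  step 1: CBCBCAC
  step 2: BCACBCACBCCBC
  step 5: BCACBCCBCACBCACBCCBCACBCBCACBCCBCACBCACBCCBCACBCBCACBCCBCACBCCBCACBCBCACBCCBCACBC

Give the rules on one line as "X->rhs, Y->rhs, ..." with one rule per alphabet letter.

  step 1 ⇒ step 2: CBCBCAC ⇒ BC·AC·BC·AC·BC·C·BC
    A ↦ C
    B ↦ AC
    C ↦ BC

A->C, B->AC, C->BC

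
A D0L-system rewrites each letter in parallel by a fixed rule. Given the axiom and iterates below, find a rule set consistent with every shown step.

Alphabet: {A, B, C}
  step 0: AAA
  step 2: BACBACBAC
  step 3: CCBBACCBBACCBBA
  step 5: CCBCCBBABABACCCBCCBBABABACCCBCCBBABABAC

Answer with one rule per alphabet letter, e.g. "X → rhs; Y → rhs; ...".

  step 2 ⇒ step 3: BACBACBAC ⇒ C·CB·BA·C·CB·BA·C·CB·BA
    A ↦ CB
    B ↦ C
    C ↦ BA

A->CB, B->C, C->BA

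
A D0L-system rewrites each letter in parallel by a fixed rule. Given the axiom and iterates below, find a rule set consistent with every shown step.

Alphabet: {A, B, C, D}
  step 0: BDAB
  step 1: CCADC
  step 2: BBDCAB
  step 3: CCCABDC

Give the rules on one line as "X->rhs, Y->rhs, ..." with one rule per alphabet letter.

A->D, B->C, C->B, D->CA

  step 2 ⇒ step 3: BBDCAB ⇒ C·C·CA·B·D·C
    A ↦ D
    B ↦ C
    C ↦ B
    D ↦ CA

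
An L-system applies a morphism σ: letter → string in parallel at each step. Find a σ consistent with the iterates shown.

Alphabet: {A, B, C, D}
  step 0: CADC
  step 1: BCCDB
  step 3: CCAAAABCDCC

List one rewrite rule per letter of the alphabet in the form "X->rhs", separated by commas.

  step 0 ⇒ step 1: CADC ⇒ B·C·CD·B
    A ↦ C
    C ↦ B
    D ↦ CD
    B ↦ AA  (constrained at step 1)

A->C, B->AA, C->B, D->CD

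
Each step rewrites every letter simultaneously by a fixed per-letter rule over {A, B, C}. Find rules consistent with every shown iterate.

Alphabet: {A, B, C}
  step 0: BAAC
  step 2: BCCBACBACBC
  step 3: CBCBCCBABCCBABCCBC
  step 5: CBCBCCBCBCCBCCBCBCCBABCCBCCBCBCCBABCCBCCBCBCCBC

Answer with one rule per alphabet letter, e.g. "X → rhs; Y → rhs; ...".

  step 2 ⇒ step 3: BCCBACBACBC ⇒ C·BC·BC·C·BA·BC·C·BA·BC·C·BC
    A ↦ BA
    B ↦ C
    C ↦ BC

A->BA, B->C, C->BC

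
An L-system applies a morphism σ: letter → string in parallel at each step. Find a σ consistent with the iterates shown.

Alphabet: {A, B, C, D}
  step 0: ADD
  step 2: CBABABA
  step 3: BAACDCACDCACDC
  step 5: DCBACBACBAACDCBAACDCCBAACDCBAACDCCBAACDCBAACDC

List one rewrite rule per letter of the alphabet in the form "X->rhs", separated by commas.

A->DC, B->AC, C->BA, D->C

  step 2 ⇒ step 3: CBABABA ⇒ BA·AC·DC·AC·DC·AC·DC
    A ↦ DC
    B ↦ AC
    C ↦ BA
    D ↦ C  (constrained at step 0)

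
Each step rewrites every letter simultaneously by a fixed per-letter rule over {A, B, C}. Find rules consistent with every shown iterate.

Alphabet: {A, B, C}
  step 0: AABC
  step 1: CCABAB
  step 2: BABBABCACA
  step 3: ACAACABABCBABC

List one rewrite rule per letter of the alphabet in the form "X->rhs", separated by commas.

A->C, B->A, C->BAB

  step 2 ⇒ step 3: BABBABCACA ⇒ A·C·A·A·C·A·BAB·C·BAB·C
    A ↦ C
    B ↦ A
    C ↦ BAB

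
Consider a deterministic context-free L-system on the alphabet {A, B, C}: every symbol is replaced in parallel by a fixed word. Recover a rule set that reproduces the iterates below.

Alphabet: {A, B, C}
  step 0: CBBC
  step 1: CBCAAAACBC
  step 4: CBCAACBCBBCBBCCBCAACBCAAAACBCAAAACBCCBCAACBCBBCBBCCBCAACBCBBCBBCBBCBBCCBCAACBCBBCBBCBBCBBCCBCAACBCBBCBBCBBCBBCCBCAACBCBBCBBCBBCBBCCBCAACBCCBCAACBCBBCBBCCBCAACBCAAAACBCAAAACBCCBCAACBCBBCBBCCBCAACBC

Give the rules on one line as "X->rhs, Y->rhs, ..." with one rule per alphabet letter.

A->BBC, B->AA, C->CBC

  step 0 ⇒ step 1: CBBC ⇒ CBC·AA·AA·CBC
    B ↦ AA
    C ↦ CBC
    A ↦ BBC  (constrained at step 1)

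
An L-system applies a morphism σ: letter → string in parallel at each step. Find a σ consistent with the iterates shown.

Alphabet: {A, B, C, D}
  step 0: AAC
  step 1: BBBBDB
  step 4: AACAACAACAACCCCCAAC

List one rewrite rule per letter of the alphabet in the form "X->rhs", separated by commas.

A->BB, B->C, C->DB, D->AA

  step 0 ⇒ step 1: AAC ⇒ BB·BB·DB
    A ↦ BB
    C ↦ DB
    B ↦ C  (constrained at step 1)
    D ↦ AA  (constrained at step 1)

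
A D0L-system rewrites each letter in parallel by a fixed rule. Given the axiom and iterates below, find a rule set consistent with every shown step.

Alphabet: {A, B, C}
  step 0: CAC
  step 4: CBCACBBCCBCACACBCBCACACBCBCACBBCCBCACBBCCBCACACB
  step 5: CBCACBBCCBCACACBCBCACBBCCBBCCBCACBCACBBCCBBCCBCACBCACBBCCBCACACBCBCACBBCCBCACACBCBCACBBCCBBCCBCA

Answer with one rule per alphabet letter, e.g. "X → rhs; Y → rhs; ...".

  step 4 ⇒ step 5: CBCACBBCCBCACACBCBCACACBCBCACBBCCBCACBBCCBCACACB ⇒ CB·CA·CB·BC·CB·CA·CA·CB·CB·CA·CB·BC·CB·BC·CB·CA·CB·CA·CB·BC·CB·BC·CB·CA·CB·CA·CB·BC·CB·CA·CA·CB·CB·CA·CB·BC·CB·CA·CA·CB·CB·CA·CB·BC·CB·BC·CB·CA
    A ↦ BC
    B ↦ CA
    C ↦ CB

A->BC, B->CA, C->CB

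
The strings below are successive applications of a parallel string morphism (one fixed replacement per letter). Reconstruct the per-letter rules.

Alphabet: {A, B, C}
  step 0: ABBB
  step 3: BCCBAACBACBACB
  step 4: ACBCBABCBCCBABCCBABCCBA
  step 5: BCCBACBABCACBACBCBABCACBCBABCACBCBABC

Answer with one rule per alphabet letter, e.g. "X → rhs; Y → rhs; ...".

  step 4 ⇒ step 5: ACBCBABCBCCBABCCBABCCBA ⇒ BC·CB·A·CB·A·BC·A·CB·A·CB·CB·A·BC·A·CB·CB·A·BC·A·CB·CB·A·BC
    A ↦ BC
    B ↦ A
    C ↦ CB

A->BC, B->A, C->CB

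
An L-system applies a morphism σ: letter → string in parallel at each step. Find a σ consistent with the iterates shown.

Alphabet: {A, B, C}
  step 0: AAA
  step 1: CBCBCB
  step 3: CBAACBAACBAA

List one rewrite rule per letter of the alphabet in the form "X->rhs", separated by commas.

  step 0 ⇒ step 1: AAA ⇒ CB·CB·CB
    A ↦ CB
    B ↦ CC  (constrained at step 1)
    C ↦ A  (constrained at step 1)

A->CB, B->CC, C->A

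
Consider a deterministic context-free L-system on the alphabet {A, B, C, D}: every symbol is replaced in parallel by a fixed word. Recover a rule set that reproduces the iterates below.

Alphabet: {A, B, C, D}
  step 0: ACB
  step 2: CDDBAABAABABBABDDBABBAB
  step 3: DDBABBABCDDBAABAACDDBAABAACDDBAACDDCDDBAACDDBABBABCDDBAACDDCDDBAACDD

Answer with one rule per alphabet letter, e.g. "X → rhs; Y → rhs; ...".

A->BAA, B->CDD, C->DD, D->BAB

  step 2 ⇒ step 3: CDDBAABAABABBABDDBABBAB ⇒ DD·BAB·BAB·CDD·BAA·BAA·CDD·BAA·BAA·CDD·BAA·CDD·CDD·BAA·CDD·BAB·BAB·CDD·BAA·CDD·CDD·BAA·CDD
    A ↦ BAA
    B ↦ CDD
    C ↦ DD
    D ↦ BAB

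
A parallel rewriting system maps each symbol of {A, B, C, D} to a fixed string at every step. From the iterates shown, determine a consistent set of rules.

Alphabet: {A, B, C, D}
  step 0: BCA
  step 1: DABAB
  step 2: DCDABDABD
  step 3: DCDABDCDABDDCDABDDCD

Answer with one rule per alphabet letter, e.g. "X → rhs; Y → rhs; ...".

A->AB, B->D, C->AB, D->DCD

  step 2 ⇒ step 3: DCDABDABD ⇒ DCD·AB·DCD·AB·D·DCD·AB·D·DCD
    A ↦ AB
    B ↦ D
    C ↦ AB
    D ↦ DCD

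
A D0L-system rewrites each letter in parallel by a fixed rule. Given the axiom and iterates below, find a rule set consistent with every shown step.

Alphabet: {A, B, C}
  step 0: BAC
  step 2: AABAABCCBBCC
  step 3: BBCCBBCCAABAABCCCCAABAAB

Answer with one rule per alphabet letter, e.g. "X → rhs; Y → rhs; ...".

  step 2 ⇒ step 3: AABAABCCBBCC ⇒ B·B·CC·B·B·CC·AAB·AAB·CC·CC·AAB·AAB
    A ↦ B
    B ↦ CC
    C ↦ AAB

A->B, B->CC, C->AAB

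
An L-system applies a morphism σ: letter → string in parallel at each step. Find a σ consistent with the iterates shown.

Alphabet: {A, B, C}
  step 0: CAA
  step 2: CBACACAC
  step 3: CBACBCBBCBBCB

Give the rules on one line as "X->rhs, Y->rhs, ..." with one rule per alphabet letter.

  step 2 ⇒ step 3: CBACACAC ⇒ CB·AC·B·CB·B·CB·B·CB
    A ↦ B
    B ↦ AC
    C ↦ CB

A->B, B->AC, C->CB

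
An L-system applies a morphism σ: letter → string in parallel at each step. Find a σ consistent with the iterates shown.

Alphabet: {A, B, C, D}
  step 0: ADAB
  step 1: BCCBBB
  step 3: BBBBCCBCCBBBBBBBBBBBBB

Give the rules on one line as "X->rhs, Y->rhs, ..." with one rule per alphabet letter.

A->B, B->BB, C->DA, D->CC

  step 0 ⇒ step 1: ADAB ⇒ B·CC·B·BB
    A ↦ B
    B ↦ BB
    D ↦ CC
    C ↦ DA  (constrained at step 1)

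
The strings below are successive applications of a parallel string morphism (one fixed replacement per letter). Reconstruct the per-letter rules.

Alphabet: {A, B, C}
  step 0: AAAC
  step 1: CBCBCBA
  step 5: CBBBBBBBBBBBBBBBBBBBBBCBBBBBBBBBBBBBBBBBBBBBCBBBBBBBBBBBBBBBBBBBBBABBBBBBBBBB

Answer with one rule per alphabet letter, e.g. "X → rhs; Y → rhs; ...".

A->CB, B->BB, C->A

  step 0 ⇒ step 1: AAAC ⇒ CB·CB·CB·A
    A ↦ CB
    C ↦ A
    B ↦ BB  (constrained at step 1)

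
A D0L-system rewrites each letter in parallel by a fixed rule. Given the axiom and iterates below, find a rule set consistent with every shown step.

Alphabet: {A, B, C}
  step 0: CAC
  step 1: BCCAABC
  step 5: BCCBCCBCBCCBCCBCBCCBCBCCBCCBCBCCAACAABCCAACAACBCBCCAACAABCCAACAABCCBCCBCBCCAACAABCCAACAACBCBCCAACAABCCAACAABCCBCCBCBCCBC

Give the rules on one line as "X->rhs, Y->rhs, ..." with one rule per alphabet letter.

  step 0 ⇒ step 1: CAC ⇒ BC·CAA·BC
    A ↦ CAA
    C ↦ BC
    B ↦ C  (constrained at step 1)

A->CAA, B->C, C->BC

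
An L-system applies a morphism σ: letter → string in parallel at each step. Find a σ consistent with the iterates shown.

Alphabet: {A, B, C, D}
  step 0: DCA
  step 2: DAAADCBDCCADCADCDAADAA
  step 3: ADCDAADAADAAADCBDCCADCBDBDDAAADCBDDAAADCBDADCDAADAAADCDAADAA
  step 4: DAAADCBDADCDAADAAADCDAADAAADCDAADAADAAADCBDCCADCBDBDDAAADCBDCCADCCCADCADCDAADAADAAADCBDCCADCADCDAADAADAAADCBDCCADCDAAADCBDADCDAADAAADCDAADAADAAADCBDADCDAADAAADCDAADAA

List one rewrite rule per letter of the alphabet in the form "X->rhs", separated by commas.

  step 3 ⇒ step 4: ADCDAADAADAAADCBDCCADCBDBDDAAADCBDDAAADCBDADCDAADAAADCDAADAA ⇒ DAA·ADC·BD·ADC·DAA·DAA·ADC·DAA·DAA·ADC·DAA·DAA·DAA·ADC·BD·CC·ADC·BD·BD·DAA·ADC·BD·CC·ADC·CC·ADC·ADC·DAA·DAA·DAA·ADC·BD·CC·ADC·ADC·DAA·DAA·DAA·ADC·BD·CC·ADC·DAA·ADC·BD·ADC·DAA·DAA·ADC·DAA·DAA·DAA·ADC·BD·ADC·DAA·DAA·ADC·DAA·DAA
    A ↦ DAA
    B ↦ CC
    C ↦ BD
    D ↦ ADC

A->DAA, B->CC, C->BD, D->ADC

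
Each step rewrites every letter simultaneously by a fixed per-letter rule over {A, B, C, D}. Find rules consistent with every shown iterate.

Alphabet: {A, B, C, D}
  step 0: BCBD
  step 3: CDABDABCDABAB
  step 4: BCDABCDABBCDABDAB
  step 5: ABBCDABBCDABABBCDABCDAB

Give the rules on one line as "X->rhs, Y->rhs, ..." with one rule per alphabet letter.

A->D, B->AB, C->B, D->C

  step 4 ⇒ step 5: BCDABCDABBCDABDAB ⇒ AB·B·C·D·AB·B·C·D·AB·AB·B·C·D·AB·C·D·AB
    A ↦ D
    B ↦ AB
    C ↦ B
    D ↦ C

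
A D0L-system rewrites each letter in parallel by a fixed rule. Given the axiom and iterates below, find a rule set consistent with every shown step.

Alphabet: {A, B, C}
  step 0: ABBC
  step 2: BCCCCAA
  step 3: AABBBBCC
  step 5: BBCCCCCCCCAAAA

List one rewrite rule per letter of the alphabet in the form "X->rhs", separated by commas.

A->C, B->AA, C->B

  step 2 ⇒ step 3: BCCCCAA ⇒ AA·B·B·B·B·C·C
    A ↦ C
    B ↦ AA
    C ↦ B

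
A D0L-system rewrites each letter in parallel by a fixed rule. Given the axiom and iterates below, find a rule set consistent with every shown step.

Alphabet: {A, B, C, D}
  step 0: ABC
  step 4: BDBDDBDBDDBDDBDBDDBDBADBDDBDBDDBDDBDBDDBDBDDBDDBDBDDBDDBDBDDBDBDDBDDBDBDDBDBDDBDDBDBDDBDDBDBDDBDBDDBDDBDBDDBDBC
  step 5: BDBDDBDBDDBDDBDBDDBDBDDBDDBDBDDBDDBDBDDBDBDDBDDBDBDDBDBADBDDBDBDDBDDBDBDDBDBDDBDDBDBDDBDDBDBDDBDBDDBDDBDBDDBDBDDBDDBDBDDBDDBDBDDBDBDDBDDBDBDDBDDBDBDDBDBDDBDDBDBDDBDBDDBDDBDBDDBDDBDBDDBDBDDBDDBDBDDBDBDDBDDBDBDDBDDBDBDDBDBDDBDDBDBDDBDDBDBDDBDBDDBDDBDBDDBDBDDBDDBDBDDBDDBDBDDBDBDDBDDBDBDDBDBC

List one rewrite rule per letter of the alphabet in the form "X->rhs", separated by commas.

A->BAD, B->BD, C->BC, D->BDD

  step 4 ⇒ step 5: BDBDDBDBDDBDDBDBDDBDBADBDDBDBDDBDDBDBDDBDBDDBDDBDBDDBDDBDBDDBDBDDBDDBDBDDBDBDDBDDBDBDDBDDBDBDDBDBDDBDDBDBDDBDBC ⇒ BD·BDD·BD·BDD·BDD·BD·BDD·BD·BDD·BDD·BD·BDD·BDD·BD·BDD·BD·BDD·BDD·BD·BDD·BD·BAD·BDD·BD·BDD·BDD·BD·BDD·BD·BDD·BDD·BD·BDD·BDD·BD·BDD·BD·BDD·BDD·BD·BDD·BD·BDD·BDD·BD·BDD·BDD·BD·BDD·BD·BDD·BDD·BD·BDD·BDD·BD·BDD·BD·BDD·BDD·BD·BDD·BD·BDD·BDD·BD·BDD·BDD·BD·BDD·BD·BDD·BDD·BD·BDD·BD·BDD·BDD·BD·BDD·BDD·BD·BDD·BD·BDD·BDD·BD·BDD·BDD·BD·BDD·BD·BDD·BDD·BD·BDD·BD·BDD·BDD·BD·BDD·BDD·BD·BDD·BD·BDD·BDD·BD·BDD·BD·BC
    A ↦ BAD
    B ↦ BD
    C ↦ BC
    D ↦ BDD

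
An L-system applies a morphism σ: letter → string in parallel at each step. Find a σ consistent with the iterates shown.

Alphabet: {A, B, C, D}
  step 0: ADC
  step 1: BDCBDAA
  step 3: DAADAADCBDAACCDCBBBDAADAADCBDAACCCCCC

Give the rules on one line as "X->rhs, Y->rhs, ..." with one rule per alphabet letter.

A->B, B->CC, C->DAA, D->DCB

  step 0 ⇒ step 1: ADC ⇒ B·DCB·DAA
    A ↦ B
    C ↦ DAA
    D ↦ DCB
    B ↦ CC  (constrained at step 1)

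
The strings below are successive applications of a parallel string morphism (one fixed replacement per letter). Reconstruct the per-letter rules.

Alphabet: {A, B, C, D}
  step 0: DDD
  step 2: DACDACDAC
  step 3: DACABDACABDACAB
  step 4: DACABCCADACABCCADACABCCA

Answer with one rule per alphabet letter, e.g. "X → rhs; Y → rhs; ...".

  step 3 ⇒ step 4: DACABDACABDACAB ⇒ DA·C·AB·C·CA·DA·C·AB·C·CA·DA·C·AB·C·CA
    A ↦ C
    B ↦ CA
    C ↦ AB
    D ↦ DA

A->C, B->CA, C->AB, D->DA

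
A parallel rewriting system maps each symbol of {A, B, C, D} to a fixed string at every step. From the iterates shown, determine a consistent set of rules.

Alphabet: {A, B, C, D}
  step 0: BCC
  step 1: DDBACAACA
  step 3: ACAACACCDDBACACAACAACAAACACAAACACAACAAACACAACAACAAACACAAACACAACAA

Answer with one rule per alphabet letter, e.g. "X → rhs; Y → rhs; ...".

A->CAA, B->DDB, C->ACA, D->C

  step 0 ⇒ step 1: BCC ⇒ DDB·ACA·ACA
    B ↦ DDB
    C ↦ ACA
    A ↦ CAA  (constrained at step 1)
    D ↦ C  (constrained at step 1)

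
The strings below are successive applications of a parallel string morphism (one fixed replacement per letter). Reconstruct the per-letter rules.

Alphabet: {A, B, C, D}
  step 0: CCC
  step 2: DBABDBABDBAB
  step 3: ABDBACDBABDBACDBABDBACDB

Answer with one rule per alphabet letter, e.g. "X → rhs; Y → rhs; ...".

  step 2 ⇒ step 3: DBABDBABDBAB ⇒ AB·DB·AC·DB·AB·DB·AC·DB·AB·DB·AC·DB
    A ↦ AC
    B ↦ DB
    D ↦ AB
    C ↦ BD  (constrained at step 0)

A->AC, B->DB, C->BD, D->AB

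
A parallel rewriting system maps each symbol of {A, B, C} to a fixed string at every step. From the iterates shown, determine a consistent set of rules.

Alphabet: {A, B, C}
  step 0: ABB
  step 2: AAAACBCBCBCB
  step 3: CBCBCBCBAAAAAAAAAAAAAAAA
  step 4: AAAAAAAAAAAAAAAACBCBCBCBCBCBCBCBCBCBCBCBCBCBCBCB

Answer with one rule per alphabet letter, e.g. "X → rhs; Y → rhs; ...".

A->CB, B->AA, C->AA

  step 3 ⇒ step 4: CBCBCBCBAAAAAAAAAAAAAAAA ⇒ AA·AA·AA·AA·AA·AA·AA·AA·CB·CB·CB·CB·CB·CB·CB·CB·CB·CB·CB·CB·CB·CB·CB·CB
    A ↦ CB
    B ↦ AA
    C ↦ AA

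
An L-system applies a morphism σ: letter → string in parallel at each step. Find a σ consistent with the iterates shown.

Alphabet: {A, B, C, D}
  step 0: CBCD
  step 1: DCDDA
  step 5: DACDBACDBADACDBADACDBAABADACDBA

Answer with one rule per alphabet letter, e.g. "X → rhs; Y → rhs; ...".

A->BA, B->CD, C->D, D->A

  step 0 ⇒ step 1: CBCD ⇒ D·CD·D·A
    B ↦ CD
    C ↦ D
    D ↦ A
    A ↦ BA  (constrained at step 1)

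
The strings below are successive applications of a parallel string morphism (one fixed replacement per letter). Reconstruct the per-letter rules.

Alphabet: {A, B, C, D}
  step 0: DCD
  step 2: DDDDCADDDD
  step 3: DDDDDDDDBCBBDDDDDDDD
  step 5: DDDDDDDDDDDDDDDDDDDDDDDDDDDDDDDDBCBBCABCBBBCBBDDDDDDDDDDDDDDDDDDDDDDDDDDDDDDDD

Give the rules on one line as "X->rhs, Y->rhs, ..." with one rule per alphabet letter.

A->CBB, B->CA, C->B, D->DD

  step 2 ⇒ step 3: DDDDCADDDD ⇒ DD·DD·DD·DD·B·CBB·DD·DD·DD·DD
    A ↦ CBB
    C ↦ B
    D ↦ DD
    B ↦ CA  (constrained at step 3)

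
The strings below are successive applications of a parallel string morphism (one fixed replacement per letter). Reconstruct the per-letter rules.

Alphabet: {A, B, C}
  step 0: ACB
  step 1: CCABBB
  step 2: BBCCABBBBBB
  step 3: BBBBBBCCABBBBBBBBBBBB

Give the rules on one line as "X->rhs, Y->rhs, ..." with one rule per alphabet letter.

  step 2 ⇒ step 3: BBCCABBBBBB ⇒ BB·BB·B·B·CCA·BB·BB·BB·BB·BB·BB
    A ↦ CCA
    B ↦ BB
    C ↦ B

A->CCA, B->BB, C->B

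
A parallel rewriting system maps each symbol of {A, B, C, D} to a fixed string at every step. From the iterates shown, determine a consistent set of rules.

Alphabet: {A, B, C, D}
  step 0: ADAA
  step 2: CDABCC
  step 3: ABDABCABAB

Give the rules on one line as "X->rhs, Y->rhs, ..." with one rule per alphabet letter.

  step 2 ⇒ step 3: CDABCC ⇒ AB·DA·B·C·AB·AB
    A ↦ B
    B ↦ C
    C ↦ AB
    D ↦ DA

A->B, B->C, C->AB, D->DA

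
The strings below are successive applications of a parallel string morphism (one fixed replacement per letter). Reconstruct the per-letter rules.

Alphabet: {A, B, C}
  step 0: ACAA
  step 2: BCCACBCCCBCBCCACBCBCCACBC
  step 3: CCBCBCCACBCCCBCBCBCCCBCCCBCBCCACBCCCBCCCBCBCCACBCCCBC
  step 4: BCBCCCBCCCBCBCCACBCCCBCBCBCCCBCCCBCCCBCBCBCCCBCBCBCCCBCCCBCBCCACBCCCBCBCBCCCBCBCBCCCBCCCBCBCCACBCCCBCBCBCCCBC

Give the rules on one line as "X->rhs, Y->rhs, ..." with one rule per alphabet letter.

  step 3 ⇒ step 4: CCBCBCCACBCCCBCBCBCCCBCCCBCBCCACBCCCBCCCBCBCCACBCCCBC ⇒ BC·BC·CC·BC·CC·BC·BC·CAC·BC·CC·BC·BC·BC·CC·BC·CC·BC·CC·BC·BC·BC·CC·BC·BC·BC·CC·BC·CC·BC·BC·CAC·BC·CC·BC·BC·BC·CC·BC·BC·BC·CC·BC·CC·BC·BC·CAC·BC·CC·BC·BC·BC·CC·BC
    A ↦ CAC
    B ↦ CC
    C ↦ BC

A->CAC, B->CC, C->BC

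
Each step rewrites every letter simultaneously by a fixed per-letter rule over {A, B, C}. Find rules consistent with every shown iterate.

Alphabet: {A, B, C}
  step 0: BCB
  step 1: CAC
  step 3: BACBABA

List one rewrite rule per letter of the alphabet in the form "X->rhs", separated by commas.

  step 0 ⇒ step 1: BCB ⇒ C·A·C
    B ↦ C
    C ↦ A
    A ↦ BA  (constrained at step 1)

A->BA, B->C, C->A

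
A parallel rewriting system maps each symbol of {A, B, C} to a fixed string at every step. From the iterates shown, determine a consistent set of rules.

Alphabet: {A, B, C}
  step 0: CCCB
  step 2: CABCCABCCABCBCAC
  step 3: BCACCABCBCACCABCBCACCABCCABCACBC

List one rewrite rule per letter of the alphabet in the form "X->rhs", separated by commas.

A->AC, B->CA, C->BC

  step 2 ⇒ step 3: CABCCABCCABCBCAC ⇒ BC·AC·CA·BC·BC·AC·CA·BC·BC·AC·CA·BC·CA·BC·AC·BC
    A ↦ AC
    B ↦ CA
    C ↦ BC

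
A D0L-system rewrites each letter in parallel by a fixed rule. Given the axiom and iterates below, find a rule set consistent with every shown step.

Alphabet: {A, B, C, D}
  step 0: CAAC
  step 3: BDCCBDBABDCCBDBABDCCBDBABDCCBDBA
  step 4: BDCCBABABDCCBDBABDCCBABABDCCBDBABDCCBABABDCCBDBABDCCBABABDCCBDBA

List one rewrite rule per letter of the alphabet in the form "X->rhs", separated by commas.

A->BA, B->BD, C->BA, D->CC

  step 3 ⇒ step 4: BDCCBDBABDCCBDBABDCCBDBABDCCBDBA ⇒ BD·CC·BA·BA·BD·CC·BD·BA·BD·CC·BA·BA·BD·CC·BD·BA·BD·CC·BA·BA·BD·CC·BD·BA·BD·CC·BA·BA·BD·CC·BD·BA
    A ↦ BA
    B ↦ BD
    C ↦ BA
    D ↦ CC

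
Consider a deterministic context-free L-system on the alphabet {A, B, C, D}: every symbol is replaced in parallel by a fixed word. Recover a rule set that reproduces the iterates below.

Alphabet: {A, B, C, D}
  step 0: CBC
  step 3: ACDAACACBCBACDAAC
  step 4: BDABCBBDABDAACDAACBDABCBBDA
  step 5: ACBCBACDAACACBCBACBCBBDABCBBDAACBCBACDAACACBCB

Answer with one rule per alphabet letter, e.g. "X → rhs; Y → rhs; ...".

  step 4 ⇒ step 5: BDABCBBDABDAACDAACBDABCBBDA ⇒ AC·BC·B·AC·DA·AC·AC·BC·B·AC·BC·B·B·DA·BC·B·B·DA·AC·BC·B·AC·DA·AC·AC·BC·B
    A ↦ B
    B ↦ AC
    C ↦ DA
    D ↦ BC

A->B, B->AC, C->DA, D->BC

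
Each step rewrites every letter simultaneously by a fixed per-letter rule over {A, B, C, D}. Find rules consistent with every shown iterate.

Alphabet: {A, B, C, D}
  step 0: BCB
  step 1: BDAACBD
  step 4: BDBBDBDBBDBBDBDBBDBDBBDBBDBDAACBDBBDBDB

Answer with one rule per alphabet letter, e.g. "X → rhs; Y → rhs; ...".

  step 0 ⇒ step 1: BCB ⇒ BD·AAC·BD
    B ↦ BD
    C ↦ AAC
    A ↦ BD  (constrained at step 1)
    D ↦ B  (constrained at step 1)

A->BD, B->BD, C->AAC, D->B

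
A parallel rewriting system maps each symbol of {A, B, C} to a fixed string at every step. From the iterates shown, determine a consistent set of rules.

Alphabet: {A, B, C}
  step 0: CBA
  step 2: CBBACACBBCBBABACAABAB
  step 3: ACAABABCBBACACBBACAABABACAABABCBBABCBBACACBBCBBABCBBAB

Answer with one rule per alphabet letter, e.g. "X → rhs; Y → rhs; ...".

A->CBB, B->AB, C->ACA

  step 2 ⇒ step 3: CBBACACBBCBBABACAABAB ⇒ ACA·AB·AB·CBB·ACA·CBB·ACA·AB·AB·ACA·AB·AB·CBB·AB·CBB·ACA·CBB·CBB·AB·CBB·AB
    A ↦ CBB
    B ↦ AB
    C ↦ ACA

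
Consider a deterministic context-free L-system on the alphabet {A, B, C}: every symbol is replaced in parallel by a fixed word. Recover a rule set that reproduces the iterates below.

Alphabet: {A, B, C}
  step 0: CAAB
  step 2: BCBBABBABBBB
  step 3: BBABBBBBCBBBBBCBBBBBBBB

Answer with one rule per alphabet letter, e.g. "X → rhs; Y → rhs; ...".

  step 2 ⇒ step 3: BCBBABBABBBB ⇒ BB·A·BB·BB·BC·BB·BB·BC·BB·BB·BB·BB
    A ↦ BC
    B ↦ BB
    C ↦ A

A->BC, B->BB, C->A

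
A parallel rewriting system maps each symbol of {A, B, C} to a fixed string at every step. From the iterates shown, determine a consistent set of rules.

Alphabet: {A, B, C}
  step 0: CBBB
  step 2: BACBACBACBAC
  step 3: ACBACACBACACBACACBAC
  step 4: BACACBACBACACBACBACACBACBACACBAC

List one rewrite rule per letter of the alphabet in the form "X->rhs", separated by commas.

  step 3 ⇒ step 4: ACBACACBACACBACACBAC ⇒ B·AC·AC·B·AC·B·AC·AC·B·AC·B·AC·AC·B·AC·B·AC·AC·B·AC
    A ↦ B
    B ↦ AC
    C ↦ AC

A->B, B->AC, C->AC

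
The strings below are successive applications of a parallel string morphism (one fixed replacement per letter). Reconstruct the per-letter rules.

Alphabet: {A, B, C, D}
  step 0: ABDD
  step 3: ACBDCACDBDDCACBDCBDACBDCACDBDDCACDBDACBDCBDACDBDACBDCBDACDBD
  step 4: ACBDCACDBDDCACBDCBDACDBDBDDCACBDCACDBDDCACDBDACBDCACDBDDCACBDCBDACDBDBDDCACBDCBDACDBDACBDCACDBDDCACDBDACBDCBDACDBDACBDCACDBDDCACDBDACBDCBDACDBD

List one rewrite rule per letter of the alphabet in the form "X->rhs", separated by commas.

A->ACB, B->ACD, C->DC, D->BD

  step 3 ⇒ step 4: ACBDCACDBDDCACBDCBDACBDCACDBDDCACDBDACBDCBDACDBDACBDCBDACDBD ⇒ ACB·DC·ACD·BD·DC·ACB·DC·BD·ACD·BD·BD·DC·ACB·DC·ACD·BD·DC·ACD·BD·ACB·DC·ACD·BD·DC·ACB·DC·BD·ACD·BD·BD·DC·ACB·DC·BD·ACD·BD·ACB·DC·ACD·BD·DC·ACD·BD·ACB·DC·BD·ACD·BD·ACB·DC·ACD·BD·DC·ACD·BD·ACB·DC·BD·ACD·BD
    A ↦ ACB
    B ↦ ACD
    C ↦ DC
    D ↦ BD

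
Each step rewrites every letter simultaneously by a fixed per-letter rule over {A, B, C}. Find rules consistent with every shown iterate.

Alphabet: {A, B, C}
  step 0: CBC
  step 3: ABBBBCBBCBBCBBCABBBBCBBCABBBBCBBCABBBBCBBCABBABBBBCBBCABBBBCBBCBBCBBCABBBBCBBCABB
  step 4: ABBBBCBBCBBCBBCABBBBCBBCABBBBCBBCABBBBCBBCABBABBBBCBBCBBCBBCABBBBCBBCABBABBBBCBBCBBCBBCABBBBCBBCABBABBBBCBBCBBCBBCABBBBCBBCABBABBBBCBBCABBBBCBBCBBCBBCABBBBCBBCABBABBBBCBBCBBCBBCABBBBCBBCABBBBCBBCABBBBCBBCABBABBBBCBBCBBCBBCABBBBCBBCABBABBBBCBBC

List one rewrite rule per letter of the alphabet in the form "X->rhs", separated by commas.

A->ABB, B->BBC, C->ABB

  step 3 ⇒ step 4: ABBBBCBBCBBCBBCABBBBCBBCABBBBCBBCABBBBCBBCABBABBBBCBBCABBBBCBBCBBCBBCABBBBCBBCABB ⇒ ABB·BBC·BBC·BBC·BBC·ABB·BBC·BBC·ABB·BBC·BBC·ABB·BBC·BBC·ABB·ABB·BBC·BBC·BBC·BBC·ABB·BBC·BBC·ABB·ABB·BBC·BBC·BBC·BBC·ABB·BBC·BBC·ABB·ABB·BBC·BBC·BBC·BBC·ABB·BBC·BBC·ABB·ABB·BBC·BBC·ABB·BBC·BBC·BBC·BBC·ABB·BBC·BBC·ABB·ABB·BBC·BBC·BBC·BBC·ABB·BBC·BBC·ABB·BBC·BBC·ABB·BBC·BBC·ABB·ABB·BBC·BBC·BBC·BBC·ABB·BBC·BBC·ABB·ABB·BBC·BBC
    A ↦ ABB
    B ↦ BBC
    C ↦ ABB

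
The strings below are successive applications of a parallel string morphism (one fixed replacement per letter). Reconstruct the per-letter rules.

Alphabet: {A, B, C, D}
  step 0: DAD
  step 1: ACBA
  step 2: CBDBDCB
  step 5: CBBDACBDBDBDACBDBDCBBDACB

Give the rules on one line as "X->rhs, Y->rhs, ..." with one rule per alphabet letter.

  step 1 ⇒ step 2: ACBA ⇒ CB·D·BD·CB
    A ↦ CB
    B ↦ BD
    C ↦ D
  step 0 ⇒ step 1: DAD ⇒ A·CB·A
    D ↦ A

A->CB, B->BD, C->D, D->A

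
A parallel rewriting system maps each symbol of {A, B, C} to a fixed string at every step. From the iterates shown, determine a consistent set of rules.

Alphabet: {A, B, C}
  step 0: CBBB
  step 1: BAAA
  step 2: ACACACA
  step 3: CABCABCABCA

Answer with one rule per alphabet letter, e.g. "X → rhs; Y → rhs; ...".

  step 2 ⇒ step 3: ACACACA ⇒ CA·B·CA·B·CA·B·CA
    A ↦ CA
    C ↦ B
  step 0 ⇒ step 1: CBBB ⇒ B·A·A·A
    B ↦ A

A->CA, B->A, C->B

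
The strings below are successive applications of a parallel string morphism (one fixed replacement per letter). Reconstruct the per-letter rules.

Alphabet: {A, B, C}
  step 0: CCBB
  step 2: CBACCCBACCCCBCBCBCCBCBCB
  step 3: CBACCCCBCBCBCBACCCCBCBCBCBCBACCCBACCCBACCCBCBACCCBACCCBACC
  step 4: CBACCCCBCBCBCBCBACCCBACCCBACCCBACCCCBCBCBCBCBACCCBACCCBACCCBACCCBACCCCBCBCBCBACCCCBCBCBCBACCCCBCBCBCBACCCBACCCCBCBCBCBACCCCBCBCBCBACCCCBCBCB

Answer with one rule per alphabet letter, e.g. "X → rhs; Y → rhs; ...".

A->CCB, B->ACC, C->CB

  step 3 ⇒ step 4: CBACCCCBCBCBCBACCCCBCBCBCBCBACCCBACCCBACCCBCBACCCBACCCBACC ⇒ CB·ACC·CCB·CB·CB·CB·CB·ACC·CB·ACC·CB·ACC·CB·ACC·CCB·CB·CB·CB·CB·ACC·CB·ACC·CB·ACC·CB·ACC·CB·ACC·CCB·CB·CB·CB·ACC·CCB·CB·CB·CB·ACC·CCB·CB·CB·CB·ACC·CB·ACC·CCB·CB·CB·CB·ACC·CCB·CB·CB·CB·ACC·CCB·CB·CB
    A ↦ CCB
    B ↦ ACC
    C ↦ CB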